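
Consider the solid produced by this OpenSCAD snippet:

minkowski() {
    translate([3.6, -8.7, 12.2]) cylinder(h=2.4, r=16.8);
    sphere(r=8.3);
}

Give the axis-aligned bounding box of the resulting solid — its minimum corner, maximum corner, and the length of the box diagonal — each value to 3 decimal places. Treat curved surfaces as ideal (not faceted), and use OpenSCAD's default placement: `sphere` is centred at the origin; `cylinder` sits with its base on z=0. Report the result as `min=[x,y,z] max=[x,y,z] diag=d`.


min=[-21.500,-33.800,3.900] max=[28.700,16.400,22.900] diag=73.492

A = translate([3.6, -8.7, 12.2]) cylinder(h=2.4, r=16.8) → bbox [-13.2,-25.5,12.2] .. [20.4,8.1,14.6]
B = sphere(r=8.3) → bbox [-8.3,-8.3,-8.3] .. [8.3,8.3,8.3]
lo = A.lo+B.lo = [-13.2-8.3, -25.5-8.3, 12.2-8.3] = [-21.500,-33.800,3.900]
hi = A.hi+B.hi = [20.4+8.3, 8.1+8.3, 14.6+8.3] = [28.700,16.400,22.900]
diag = √(50.2²+50.2²+19²) = √5401.08 = 73.492


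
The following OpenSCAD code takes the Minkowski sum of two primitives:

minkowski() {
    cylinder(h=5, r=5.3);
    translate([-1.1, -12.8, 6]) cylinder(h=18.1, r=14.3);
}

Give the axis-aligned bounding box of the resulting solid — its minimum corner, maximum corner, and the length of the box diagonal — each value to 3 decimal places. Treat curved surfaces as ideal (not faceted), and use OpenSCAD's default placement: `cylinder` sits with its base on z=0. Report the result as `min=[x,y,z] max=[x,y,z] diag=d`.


min=[-20.700,-32.400,6.000] max=[18.500,6.800,29.100] diag=60.057

A = translate([-1.1, -12.8, 6]) cylinder(h=18.1, r=14.3) → bbox [-15.4,-27.1,6] .. [13.2,1.5,24.1]
B = cylinder(h=5, r=5.3) → bbox [-5.3,-5.3,0] .. [5.3,5.3,5]
lo = A.lo+B.lo = [-15.4-5.3, -27.1-5.3, 6+0] = [-20.700,-32.400,6.000]
hi = A.hi+B.hi = [13.2+5.3, 1.5+5.3, 24.1+5] = [18.500,6.800,29.100]
diag = √(39.2²+39.2²+23.1²) = √3606.89 = 60.057


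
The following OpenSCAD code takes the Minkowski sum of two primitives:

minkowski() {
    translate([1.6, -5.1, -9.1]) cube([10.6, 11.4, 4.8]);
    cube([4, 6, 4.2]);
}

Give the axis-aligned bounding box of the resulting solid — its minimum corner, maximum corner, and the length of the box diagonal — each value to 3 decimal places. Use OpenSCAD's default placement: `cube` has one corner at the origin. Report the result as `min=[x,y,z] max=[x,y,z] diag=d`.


A = translate([1.6, -5.1, -9.1]) cube([10.6, 11.4, 4.8]) → bbox [1.6,-5.1,-9.1] .. [12.2,6.3,-4.3]
B = cube([4, 6, 4.2]) → bbox [0,0,0] .. [4,6,4.2]
lo = A.lo+B.lo = [1.6+0, -5.1+0, -9.1+0] = [1.600,-5.100,-9.100]
hi = A.hi+B.hi = [12.2+4, 6.3+6, -4.3+4.2] = [16.200,12.300,-0.100]
diag = √(14.6²+17.4²+9²) = √596.92 = 24.432

min=[1.600,-5.100,-9.100] max=[16.200,12.300,-0.100] diag=24.432


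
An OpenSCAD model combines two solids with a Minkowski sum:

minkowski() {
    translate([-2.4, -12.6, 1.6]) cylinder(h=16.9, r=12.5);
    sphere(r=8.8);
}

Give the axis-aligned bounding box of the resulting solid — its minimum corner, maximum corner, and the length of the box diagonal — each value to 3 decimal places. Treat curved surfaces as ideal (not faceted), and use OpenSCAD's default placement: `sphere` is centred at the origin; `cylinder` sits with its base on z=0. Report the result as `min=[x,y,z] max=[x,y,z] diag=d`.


A = translate([-2.4, -12.6, 1.6]) cylinder(h=16.9, r=12.5) → bbox [-14.9,-25.1,1.6] .. [10.1,-0.1,18.5]
B = sphere(r=8.8) → bbox [-8.8,-8.8,-8.8] .. [8.8,8.8,8.8]
lo = A.lo+B.lo = [-14.9-8.8, -25.1-8.8, 1.6-8.8] = [-23.700,-33.900,-7.200]
hi = A.hi+B.hi = [10.1+8.8, -0.1+8.8, 18.5+8.8] = [18.900,8.700,27.300]
diag = √(42.6²+42.6²+34.5²) = √4819.77 = 69.425

min=[-23.700,-33.900,-7.200] max=[18.900,8.700,27.300] diag=69.425


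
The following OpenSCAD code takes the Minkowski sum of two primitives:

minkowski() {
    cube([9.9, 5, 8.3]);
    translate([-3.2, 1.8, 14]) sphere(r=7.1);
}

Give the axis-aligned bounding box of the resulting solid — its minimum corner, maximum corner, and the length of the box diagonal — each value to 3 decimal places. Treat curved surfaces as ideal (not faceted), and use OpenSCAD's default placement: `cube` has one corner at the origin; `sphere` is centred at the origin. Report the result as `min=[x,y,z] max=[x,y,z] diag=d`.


A = translate([-3.2, 1.8, 14]) sphere(r=7.1) → bbox [-10.3,-5.3,6.9] .. [3.9,8.9,21.1]
B = cube([9.9, 5, 8.3]) → bbox [0,0,0] .. [9.9,5,8.3]
lo = A.lo+B.lo = [-10.3+0, -5.3+0, 6.9+0] = [-10.300,-5.300,6.900]
hi = A.hi+B.hi = [3.9+9.9, 8.9+5, 21.1+8.3] = [13.800,13.900,29.400]
diag = √(24.1²+19.2²+22.5²) = √1455.7 = 38.154

min=[-10.300,-5.300,6.900] max=[13.800,13.900,29.400] diag=38.154


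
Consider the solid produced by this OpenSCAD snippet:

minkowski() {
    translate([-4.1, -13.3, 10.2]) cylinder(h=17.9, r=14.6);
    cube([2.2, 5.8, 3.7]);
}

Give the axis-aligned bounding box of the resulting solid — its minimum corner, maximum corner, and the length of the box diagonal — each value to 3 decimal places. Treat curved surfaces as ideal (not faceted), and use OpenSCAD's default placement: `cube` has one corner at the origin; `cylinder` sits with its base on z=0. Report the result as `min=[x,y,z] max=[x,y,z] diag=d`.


A = translate([-4.1, -13.3, 10.2]) cylinder(h=17.9, r=14.6) → bbox [-18.7,-27.9,10.2] .. [10.5,1.3,28.1]
B = cube([2.2, 5.8, 3.7]) → bbox [0,0,0] .. [2.2,5.8,3.7]
lo = A.lo+B.lo = [-18.7+0, -27.9+0, 10.2+0] = [-18.700,-27.900,10.200]
hi = A.hi+B.hi = [10.5+2.2, 1.3+5.8, 28.1+3.7] = [12.700,7.100,31.800]
diag = √(31.4²+35²+21.6²) = √2677.52 = 51.745

min=[-18.700,-27.900,10.200] max=[12.700,7.100,31.800] diag=51.745


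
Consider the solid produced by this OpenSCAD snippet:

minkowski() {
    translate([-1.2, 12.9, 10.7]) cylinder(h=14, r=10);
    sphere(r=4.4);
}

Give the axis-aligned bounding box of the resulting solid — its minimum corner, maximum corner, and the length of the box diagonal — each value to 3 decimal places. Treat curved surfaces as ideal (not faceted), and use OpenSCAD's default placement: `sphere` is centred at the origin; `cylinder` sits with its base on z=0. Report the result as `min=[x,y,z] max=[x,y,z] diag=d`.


A = translate([-1.2, 12.9, 10.7]) cylinder(h=14, r=10) → bbox [-11.2,2.9,10.7] .. [8.8,22.9,24.7]
B = sphere(r=4.4) → bbox [-4.4,-4.4,-4.4] .. [4.4,4.4,4.4]
lo = A.lo+B.lo = [-11.2-4.4, 2.9-4.4, 10.7-4.4] = [-15.600,-1.500,6.300]
hi = A.hi+B.hi = [8.8+4.4, 22.9+4.4, 24.7+4.4] = [13.200,27.300,29.100]
diag = √(28.8²+28.8²+22.8²) = √2178.72 = 46.677

min=[-15.600,-1.500,6.300] max=[13.200,27.300,29.100] diag=46.677


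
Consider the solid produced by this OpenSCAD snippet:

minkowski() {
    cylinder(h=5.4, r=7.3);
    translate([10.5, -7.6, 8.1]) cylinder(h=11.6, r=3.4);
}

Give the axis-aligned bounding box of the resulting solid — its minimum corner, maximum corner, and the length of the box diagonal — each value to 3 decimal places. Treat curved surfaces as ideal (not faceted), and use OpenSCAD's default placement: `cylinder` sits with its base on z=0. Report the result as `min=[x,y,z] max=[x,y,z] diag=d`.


A = translate([10.5, -7.6, 8.1]) cylinder(h=11.6, r=3.4) → bbox [7.1,-11,8.1] .. [13.9,-4.2,19.7]
B = cylinder(h=5.4, r=7.3) → bbox [-7.3,-7.3,0] .. [7.3,7.3,5.4]
lo = A.lo+B.lo = [7.1-7.3, -11-7.3, 8.1+0] = [-0.200,-18.300,8.100]
hi = A.hi+B.hi = [13.9+7.3, -4.2+7.3, 19.7+5.4] = [21.200,3.100,25.100]
diag = √(21.4²+21.4²+17²) = √1204.92 = 34.712

min=[-0.200,-18.300,8.100] max=[21.200,3.100,25.100] diag=34.712


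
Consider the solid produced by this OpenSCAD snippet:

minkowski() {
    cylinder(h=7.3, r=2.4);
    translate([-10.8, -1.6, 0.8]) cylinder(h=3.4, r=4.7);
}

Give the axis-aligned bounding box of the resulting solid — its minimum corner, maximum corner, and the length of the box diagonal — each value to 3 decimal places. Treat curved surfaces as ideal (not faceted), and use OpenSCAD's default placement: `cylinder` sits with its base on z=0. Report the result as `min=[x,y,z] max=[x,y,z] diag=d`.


min=[-17.900,-8.700,0.800] max=[-3.700,5.500,11.500] diag=22.755

A = translate([-10.8, -1.6, 0.8]) cylinder(h=3.4, r=4.7) → bbox [-15.5,-6.3,0.8] .. [-6.1,3.1,4.2]
B = cylinder(h=7.3, r=2.4) → bbox [-2.4,-2.4,0] .. [2.4,2.4,7.3]
lo = A.lo+B.lo = [-15.5-2.4, -6.3-2.4, 0.8+0] = [-17.900,-8.700,0.800]
hi = A.hi+B.hi = [-6.1+2.4, 3.1+2.4, 4.2+7.3] = [-3.700,5.500,11.500]
diag = √(14.2²+14.2²+10.7²) = √517.77 = 22.755


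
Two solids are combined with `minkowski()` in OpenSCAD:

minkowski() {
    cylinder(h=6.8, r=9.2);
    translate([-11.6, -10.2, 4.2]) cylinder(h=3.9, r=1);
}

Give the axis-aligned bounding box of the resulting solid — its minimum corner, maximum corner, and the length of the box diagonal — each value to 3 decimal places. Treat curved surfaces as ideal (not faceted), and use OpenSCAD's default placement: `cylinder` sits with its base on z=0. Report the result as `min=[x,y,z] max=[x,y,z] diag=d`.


min=[-21.800,-20.400,4.200] max=[-1.400,0.000,14.900] diag=30.770

A = translate([-11.6, -10.2, 4.2]) cylinder(h=3.9, r=1) → bbox [-12.6,-11.2,4.2] .. [-10.6,-9.2,8.1]
B = cylinder(h=6.8, r=9.2) → bbox [-9.2,-9.2,0] .. [9.2,9.2,6.8]
lo = A.lo+B.lo = [-12.6-9.2, -11.2-9.2, 4.2+0] = [-21.800,-20.400,4.200]
hi = A.hi+B.hi = [-10.6+9.2, -9.2+9.2, 8.1+6.8] = [-1.400,0.000,14.900]
diag = √(20.4²+20.4²+10.7²) = √946.81 = 30.770


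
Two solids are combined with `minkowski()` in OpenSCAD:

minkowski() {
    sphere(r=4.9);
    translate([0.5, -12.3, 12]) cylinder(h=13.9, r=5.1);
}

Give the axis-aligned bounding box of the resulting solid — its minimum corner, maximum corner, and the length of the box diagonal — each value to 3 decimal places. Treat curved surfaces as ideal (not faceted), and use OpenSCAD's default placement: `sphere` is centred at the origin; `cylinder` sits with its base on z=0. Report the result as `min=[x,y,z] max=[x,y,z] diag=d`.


A = translate([0.5, -12.3, 12]) cylinder(h=13.9, r=5.1) → bbox [-4.6,-17.4,12] .. [5.6,-7.2,25.9]
B = sphere(r=4.9) → bbox [-4.9,-4.9,-4.9] .. [4.9,4.9,4.9]
lo = A.lo+B.lo = [-4.6-4.9, -17.4-4.9, 12-4.9] = [-9.500,-22.300,7.100]
hi = A.hi+B.hi = [5.6+4.9, -7.2+4.9, 25.9+4.9] = [10.500,-2.300,30.800]
diag = √(20²+20²+23.7²) = √1361.69 = 36.901

min=[-9.500,-22.300,7.100] max=[10.500,-2.300,30.800] diag=36.901


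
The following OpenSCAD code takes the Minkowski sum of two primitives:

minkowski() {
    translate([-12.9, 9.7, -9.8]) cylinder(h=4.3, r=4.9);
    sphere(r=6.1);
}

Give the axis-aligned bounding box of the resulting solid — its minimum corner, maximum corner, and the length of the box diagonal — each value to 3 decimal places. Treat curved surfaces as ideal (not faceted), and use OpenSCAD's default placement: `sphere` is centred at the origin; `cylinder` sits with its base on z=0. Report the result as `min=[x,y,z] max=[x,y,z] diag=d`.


A = translate([-12.9, 9.7, -9.8]) cylinder(h=4.3, r=4.9) → bbox [-17.8,4.8,-9.8] .. [-8,14.6,-5.5]
B = sphere(r=6.1) → bbox [-6.1,-6.1,-6.1] .. [6.1,6.1,6.1]
lo = A.lo+B.lo = [-17.8-6.1, 4.8-6.1, -9.8-6.1] = [-23.900,-1.300,-15.900]
hi = A.hi+B.hi = [-8+6.1, 14.6+6.1, -5.5+6.1] = [-1.900,20.700,0.600]
diag = √(22²+22²+16.5²) = √1240.25 = 35.217

min=[-23.900,-1.300,-15.900] max=[-1.900,20.700,0.600] diag=35.217


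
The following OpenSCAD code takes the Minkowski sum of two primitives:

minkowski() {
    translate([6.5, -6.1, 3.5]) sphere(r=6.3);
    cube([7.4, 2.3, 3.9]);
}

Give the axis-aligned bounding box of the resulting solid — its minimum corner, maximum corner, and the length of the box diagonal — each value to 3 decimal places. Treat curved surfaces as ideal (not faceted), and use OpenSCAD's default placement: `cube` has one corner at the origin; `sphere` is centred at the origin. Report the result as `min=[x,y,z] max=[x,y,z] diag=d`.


A = translate([6.5, -6.1, 3.5]) sphere(r=6.3) → bbox [0.2,-12.4,-2.8] .. [12.8,0.2,9.8]
B = cube([7.4, 2.3, 3.9]) → bbox [0,0,0] .. [7.4,2.3,3.9]
lo = A.lo+B.lo = [0.2+0, -12.4+0, -2.8+0] = [0.200,-12.400,-2.800]
hi = A.hi+B.hi = [12.8+7.4, 0.2+2.3, 9.8+3.9] = [20.200,2.500,13.700]
diag = √(20²+14.9²+16.5²) = √894.26 = 29.904

min=[0.200,-12.400,-2.800] max=[20.200,2.500,13.700] diag=29.904


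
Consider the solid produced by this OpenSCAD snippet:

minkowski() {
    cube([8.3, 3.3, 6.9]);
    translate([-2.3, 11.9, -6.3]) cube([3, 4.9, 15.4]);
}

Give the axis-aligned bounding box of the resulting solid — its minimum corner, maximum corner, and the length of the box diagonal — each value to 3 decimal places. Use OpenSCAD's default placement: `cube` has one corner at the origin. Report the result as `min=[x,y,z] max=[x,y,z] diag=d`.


min=[-2.300,11.900,-6.300] max=[9.000,20.100,16.000] diag=26.310

A = translate([-2.3, 11.9, -6.3]) cube([3, 4.9, 15.4]) → bbox [-2.3,11.9,-6.3] .. [0.7,16.8,9.1]
B = cube([8.3, 3.3, 6.9]) → bbox [0,0,0] .. [8.3,3.3,6.9]
lo = A.lo+B.lo = [-2.3+0, 11.9+0, -6.3+0] = [-2.300,11.900,-6.300]
hi = A.hi+B.hi = [0.7+8.3, 16.8+3.3, 9.1+6.9] = [9.000,20.100,16.000]
diag = √(11.3²+8.2²+22.3²) = √692.22 = 26.310


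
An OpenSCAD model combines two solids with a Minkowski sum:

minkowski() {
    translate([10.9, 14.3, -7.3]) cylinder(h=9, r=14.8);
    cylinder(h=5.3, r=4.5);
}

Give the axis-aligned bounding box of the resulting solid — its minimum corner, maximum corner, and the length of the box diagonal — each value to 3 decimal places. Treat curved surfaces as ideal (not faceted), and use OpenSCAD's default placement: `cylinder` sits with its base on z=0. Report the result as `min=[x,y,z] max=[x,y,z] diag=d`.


A = translate([10.9, 14.3, -7.3]) cylinder(h=9, r=14.8) → bbox [-3.9,-0.5,-7.3] .. [25.7,29.1,1.7]
B = cylinder(h=5.3, r=4.5) → bbox [-4.5,-4.5,0] .. [4.5,4.5,5.3]
lo = A.lo+B.lo = [-3.9-4.5, -0.5-4.5, -7.3+0] = [-8.400,-5.000,-7.300]
hi = A.hi+B.hi = [25.7+4.5, 29.1+4.5, 1.7+5.3] = [30.200,33.600,7.000]
diag = √(38.6²+38.6²+14.3²) = √3184.41 = 56.431

min=[-8.400,-5.000,-7.300] max=[30.200,33.600,7.000] diag=56.431


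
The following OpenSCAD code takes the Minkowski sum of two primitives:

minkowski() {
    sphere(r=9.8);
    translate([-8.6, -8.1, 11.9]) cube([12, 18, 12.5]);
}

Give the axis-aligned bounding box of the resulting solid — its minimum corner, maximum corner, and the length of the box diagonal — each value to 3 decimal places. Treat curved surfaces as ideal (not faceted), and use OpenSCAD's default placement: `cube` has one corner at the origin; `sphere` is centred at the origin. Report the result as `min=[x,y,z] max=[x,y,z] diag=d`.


min=[-18.400,-17.900,2.100] max=[13.200,19.700,34.200] diag=58.675

A = translate([-8.6, -8.1, 11.9]) cube([12, 18, 12.5]) → bbox [-8.6,-8.1,11.9] .. [3.4,9.9,24.4]
B = sphere(r=9.8) → bbox [-9.8,-9.8,-9.8] .. [9.8,9.8,9.8]
lo = A.lo+B.lo = [-8.6-9.8, -8.1-9.8, 11.9-9.8] = [-18.400,-17.900,2.100]
hi = A.hi+B.hi = [3.4+9.8, 9.9+9.8, 24.4+9.8] = [13.200,19.700,34.200]
diag = √(31.6²+37.6²+32.1²) = √3442.73 = 58.675


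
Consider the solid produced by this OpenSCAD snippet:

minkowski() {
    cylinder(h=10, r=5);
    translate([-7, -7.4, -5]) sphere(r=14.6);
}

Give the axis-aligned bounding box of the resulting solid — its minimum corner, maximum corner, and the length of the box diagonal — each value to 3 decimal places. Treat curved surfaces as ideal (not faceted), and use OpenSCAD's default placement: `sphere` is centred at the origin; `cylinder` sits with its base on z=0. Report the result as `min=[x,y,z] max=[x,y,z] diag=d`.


min=[-26.600,-27.000,-19.600] max=[12.600,12.200,19.600] diag=67.896

A = translate([-7, -7.4, -5]) sphere(r=14.6) → bbox [-21.6,-22,-19.6] .. [7.6,7.2,9.6]
B = cylinder(h=10, r=5) → bbox [-5,-5,0] .. [5,5,10]
lo = A.lo+B.lo = [-21.6-5, -22-5, -19.6+0] = [-26.600,-27.000,-19.600]
hi = A.hi+B.hi = [7.6+5, 7.2+5, 9.6+10] = [12.600,12.200,19.600]
diag = √(39.2²+39.2²+39.2²) = √4609.92 = 67.896


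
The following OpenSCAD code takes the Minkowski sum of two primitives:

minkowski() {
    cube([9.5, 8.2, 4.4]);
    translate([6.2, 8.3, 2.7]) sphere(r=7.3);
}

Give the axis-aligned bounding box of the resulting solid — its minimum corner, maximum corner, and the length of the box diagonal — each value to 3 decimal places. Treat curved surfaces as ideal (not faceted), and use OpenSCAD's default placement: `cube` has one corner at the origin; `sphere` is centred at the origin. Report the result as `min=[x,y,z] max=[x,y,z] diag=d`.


min=[-1.100,1.000,-4.600] max=[23.000,23.800,14.400] diag=38.232

A = translate([6.2, 8.3, 2.7]) sphere(r=7.3) → bbox [-1.1,1,-4.6] .. [13.5,15.6,10]
B = cube([9.5, 8.2, 4.4]) → bbox [0,0,0] .. [9.5,8.2,4.4]
lo = A.lo+B.lo = [-1.1+0, 1+0, -4.6+0] = [-1.100,1.000,-4.600]
hi = A.hi+B.hi = [13.5+9.5, 15.6+8.2, 10+4.4] = [23.000,23.800,14.400]
diag = √(24.1²+22.8²+19²) = √1461.65 = 38.232


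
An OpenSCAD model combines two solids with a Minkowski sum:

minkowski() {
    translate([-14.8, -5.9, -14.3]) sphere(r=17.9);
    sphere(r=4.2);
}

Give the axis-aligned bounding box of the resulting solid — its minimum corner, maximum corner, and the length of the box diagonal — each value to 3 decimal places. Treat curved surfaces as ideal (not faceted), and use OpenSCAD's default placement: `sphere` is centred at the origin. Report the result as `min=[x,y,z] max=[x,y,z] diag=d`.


A = translate([-14.8, -5.9, -14.3]) sphere(r=17.9) → bbox [-32.7,-23.8,-32.2] .. [3.1,12,3.6]
B = sphere(r=4.2) → bbox [-4.2,-4.2,-4.2] .. [4.2,4.2,4.2]
lo = A.lo+B.lo = [-32.7-4.2, -23.8-4.2, -32.2-4.2] = [-36.900,-28.000,-36.400]
hi = A.hi+B.hi = [3.1+4.2, 12+4.2, 3.6+4.2] = [7.300,16.200,7.800]
diag = √(44.2²+44.2²+44.2²) = √5860.92 = 76.557

min=[-36.900,-28.000,-36.400] max=[7.300,16.200,7.800] diag=76.557


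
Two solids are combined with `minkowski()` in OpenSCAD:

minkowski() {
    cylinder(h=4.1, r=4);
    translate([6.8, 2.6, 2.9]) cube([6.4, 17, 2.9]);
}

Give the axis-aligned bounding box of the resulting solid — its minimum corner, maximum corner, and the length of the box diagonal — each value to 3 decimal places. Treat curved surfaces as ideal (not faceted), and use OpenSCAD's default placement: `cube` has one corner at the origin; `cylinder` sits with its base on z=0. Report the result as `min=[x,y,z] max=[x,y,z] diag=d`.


A = translate([6.8, 2.6, 2.9]) cube([6.4, 17, 2.9]) → bbox [6.8,2.6,2.9] .. [13.2,19.6,5.8]
B = cylinder(h=4.1, r=4) → bbox [-4,-4,0] .. [4,4,4.1]
lo = A.lo+B.lo = [6.8-4, 2.6-4, 2.9+0] = [2.800,-1.400,2.900]
hi = A.hi+B.hi = [13.2+4, 19.6+4, 5.8+4.1] = [17.200,23.600,9.900]
diag = √(14.4²+25²+7²) = √881.36 = 29.688

min=[2.800,-1.400,2.900] max=[17.200,23.600,9.900] diag=29.688


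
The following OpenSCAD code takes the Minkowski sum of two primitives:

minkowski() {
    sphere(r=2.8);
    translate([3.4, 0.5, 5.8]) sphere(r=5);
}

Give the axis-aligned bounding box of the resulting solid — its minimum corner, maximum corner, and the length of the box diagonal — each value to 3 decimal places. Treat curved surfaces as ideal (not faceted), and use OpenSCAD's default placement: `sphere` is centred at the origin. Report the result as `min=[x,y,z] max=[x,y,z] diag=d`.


A = translate([3.4, 0.5, 5.8]) sphere(r=5) → bbox [-1.6,-4.5,0.8] .. [8.4,5.5,10.8]
B = sphere(r=2.8) → bbox [-2.8,-2.8,-2.8] .. [2.8,2.8,2.8]
lo = A.lo+B.lo = [-1.6-2.8, -4.5-2.8, 0.8-2.8] = [-4.400,-7.300,-2.000]
hi = A.hi+B.hi = [8.4+2.8, 5.5+2.8, 10.8+2.8] = [11.200,8.300,13.600]
diag = √(15.6²+15.6²+15.6²) = √730.08 = 27.020

min=[-4.400,-7.300,-2.000] max=[11.200,8.300,13.600] diag=27.020


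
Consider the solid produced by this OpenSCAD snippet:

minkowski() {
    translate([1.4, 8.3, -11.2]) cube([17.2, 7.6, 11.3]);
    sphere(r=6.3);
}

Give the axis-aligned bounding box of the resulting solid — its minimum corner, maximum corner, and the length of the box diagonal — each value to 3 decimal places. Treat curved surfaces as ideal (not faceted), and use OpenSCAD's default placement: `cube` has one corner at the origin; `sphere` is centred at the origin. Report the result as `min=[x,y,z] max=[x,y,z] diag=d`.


A = translate([1.4, 8.3, -11.2]) cube([17.2, 7.6, 11.3]) → bbox [1.4,8.3,-11.2] .. [18.6,15.9,0.1]
B = sphere(r=6.3) → bbox [-6.3,-6.3,-6.3] .. [6.3,6.3,6.3]
lo = A.lo+B.lo = [1.4-6.3, 8.3-6.3, -11.2-6.3] = [-4.900,2.000,-17.500]
hi = A.hi+B.hi = [18.6+6.3, 15.9+6.3, 0.1+6.3] = [24.900,22.200,6.400]
diag = √(29.8²+20.2²+23.9²) = √1867.29 = 43.212

min=[-4.900,2.000,-17.500] max=[24.900,22.200,6.400] diag=43.212


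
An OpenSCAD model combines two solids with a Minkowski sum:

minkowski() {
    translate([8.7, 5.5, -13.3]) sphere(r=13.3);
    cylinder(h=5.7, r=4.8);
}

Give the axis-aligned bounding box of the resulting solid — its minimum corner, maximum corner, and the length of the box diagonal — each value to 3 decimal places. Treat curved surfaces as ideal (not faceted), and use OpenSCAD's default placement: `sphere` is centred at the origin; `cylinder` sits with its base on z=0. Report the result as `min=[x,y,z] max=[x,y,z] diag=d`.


min=[-9.400,-12.600,-26.600] max=[26.800,23.600,5.700] diag=60.532

A = translate([8.7, 5.5, -13.3]) sphere(r=13.3) → bbox [-4.6,-7.8,-26.6] .. [22,18.8,0]
B = cylinder(h=5.7, r=4.8) → bbox [-4.8,-4.8,0] .. [4.8,4.8,5.7]
lo = A.lo+B.lo = [-4.6-4.8, -7.8-4.8, -26.6+0] = [-9.400,-12.600,-26.600]
hi = A.hi+B.hi = [22+4.8, 18.8+4.8, 0+5.7] = [26.800,23.600,5.700]
diag = √(36.2²+36.2²+32.3²) = √3664.17 = 60.532


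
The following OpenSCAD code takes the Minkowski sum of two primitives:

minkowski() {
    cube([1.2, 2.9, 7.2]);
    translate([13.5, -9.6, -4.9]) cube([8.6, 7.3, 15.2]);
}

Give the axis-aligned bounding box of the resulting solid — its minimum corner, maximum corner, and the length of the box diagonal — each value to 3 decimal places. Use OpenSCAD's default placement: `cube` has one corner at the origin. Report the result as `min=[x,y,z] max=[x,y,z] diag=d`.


A = translate([13.5, -9.6, -4.9]) cube([8.6, 7.3, 15.2]) → bbox [13.5,-9.6,-4.9] .. [22.1,-2.3,10.3]
B = cube([1.2, 2.9, 7.2]) → bbox [0,0,0] .. [1.2,2.9,7.2]
lo = A.lo+B.lo = [13.5+0, -9.6+0, -4.9+0] = [13.500,-9.600,-4.900]
hi = A.hi+B.hi = [22.1+1.2, -2.3+2.9, 10.3+7.2] = [23.300,0.600,17.500]
diag = √(9.8²+10.2²+22.4²) = √701.84 = 26.492

min=[13.500,-9.600,-4.900] max=[23.300,0.600,17.500] diag=26.492


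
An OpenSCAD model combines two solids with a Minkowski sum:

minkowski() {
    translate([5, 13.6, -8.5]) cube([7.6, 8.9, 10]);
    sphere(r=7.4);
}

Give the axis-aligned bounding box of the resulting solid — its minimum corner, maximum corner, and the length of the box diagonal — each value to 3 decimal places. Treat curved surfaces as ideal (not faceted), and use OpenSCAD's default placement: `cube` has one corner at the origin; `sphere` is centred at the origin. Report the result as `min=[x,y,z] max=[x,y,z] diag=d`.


A = translate([5, 13.6, -8.5]) cube([7.6, 8.9, 10]) → bbox [5,13.6,-8.5] .. [12.6,22.5,1.5]
B = sphere(r=7.4) → bbox [-7.4,-7.4,-7.4] .. [7.4,7.4,7.4]
lo = A.lo+B.lo = [5-7.4, 13.6-7.4, -8.5-7.4] = [-2.400,6.200,-15.900]
hi = A.hi+B.hi = [12.6+7.4, 22.5+7.4, 1.5+7.4] = [20.000,29.900,8.900]
diag = √(22.4²+23.7²+24.8²) = √1678.49 = 40.969

min=[-2.400,6.200,-15.900] max=[20.000,29.900,8.900] diag=40.969


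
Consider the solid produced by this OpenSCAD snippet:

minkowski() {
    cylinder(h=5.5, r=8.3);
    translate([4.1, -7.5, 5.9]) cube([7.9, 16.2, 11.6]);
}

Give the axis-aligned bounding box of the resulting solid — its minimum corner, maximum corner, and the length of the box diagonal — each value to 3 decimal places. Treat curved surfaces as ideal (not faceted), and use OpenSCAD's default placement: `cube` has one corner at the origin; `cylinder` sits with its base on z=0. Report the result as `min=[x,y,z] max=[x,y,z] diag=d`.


A = translate([4.1, -7.5, 5.9]) cube([7.9, 16.2, 11.6]) → bbox [4.1,-7.5,5.9] .. [12,8.7,17.5]
B = cylinder(h=5.5, r=8.3) → bbox [-8.3,-8.3,0] .. [8.3,8.3,5.5]
lo = A.lo+B.lo = [4.1-8.3, -7.5-8.3, 5.9+0] = [-4.200,-15.800,5.900]
hi = A.hi+B.hi = [12+8.3, 8.7+8.3, 17.5+5.5] = [20.300,17.000,23.000]
diag = √(24.5²+32.8²+17.1²) = √1968.5 = 44.368

min=[-4.200,-15.800,5.900] max=[20.300,17.000,23.000] diag=44.368


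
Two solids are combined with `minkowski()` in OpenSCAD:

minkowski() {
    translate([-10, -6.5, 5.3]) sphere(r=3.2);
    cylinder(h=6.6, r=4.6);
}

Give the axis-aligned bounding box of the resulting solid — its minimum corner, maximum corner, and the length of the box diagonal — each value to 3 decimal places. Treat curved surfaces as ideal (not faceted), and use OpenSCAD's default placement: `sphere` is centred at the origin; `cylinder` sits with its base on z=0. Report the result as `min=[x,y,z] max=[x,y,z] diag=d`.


min=[-17.800,-14.300,2.100] max=[-2.200,1.300,15.100] diag=25.607

A = translate([-10, -6.5, 5.3]) sphere(r=3.2) → bbox [-13.2,-9.7,2.1] .. [-6.8,-3.3,8.5]
B = cylinder(h=6.6, r=4.6) → bbox [-4.6,-4.6,0] .. [4.6,4.6,6.6]
lo = A.lo+B.lo = [-13.2-4.6, -9.7-4.6, 2.1+0] = [-17.800,-14.300,2.100]
hi = A.hi+B.hi = [-6.8+4.6, -3.3+4.6, 8.5+6.6] = [-2.200,1.300,15.100]
diag = √(15.6²+15.6²+13²) = √655.72 = 25.607


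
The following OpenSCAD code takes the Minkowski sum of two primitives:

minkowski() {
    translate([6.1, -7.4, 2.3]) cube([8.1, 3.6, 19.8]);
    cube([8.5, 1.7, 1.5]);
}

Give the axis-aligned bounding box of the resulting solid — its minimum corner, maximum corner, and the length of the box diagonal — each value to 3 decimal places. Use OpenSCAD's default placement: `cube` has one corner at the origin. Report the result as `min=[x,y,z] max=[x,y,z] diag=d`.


min=[6.100,-7.400,2.300] max=[22.700,-2.100,23.600] diag=27.520

A = translate([6.1, -7.4, 2.3]) cube([8.1, 3.6, 19.8]) → bbox [6.1,-7.4,2.3] .. [14.2,-3.8,22.1]
B = cube([8.5, 1.7, 1.5]) → bbox [0,0,0] .. [8.5,1.7,1.5]
lo = A.lo+B.lo = [6.1+0, -7.4+0, 2.3+0] = [6.100,-7.400,2.300]
hi = A.hi+B.hi = [14.2+8.5, -3.8+1.7, 22.1+1.5] = [22.700,-2.100,23.600]
diag = √(16.6²+5.3²+21.3²) = √757.34 = 27.520


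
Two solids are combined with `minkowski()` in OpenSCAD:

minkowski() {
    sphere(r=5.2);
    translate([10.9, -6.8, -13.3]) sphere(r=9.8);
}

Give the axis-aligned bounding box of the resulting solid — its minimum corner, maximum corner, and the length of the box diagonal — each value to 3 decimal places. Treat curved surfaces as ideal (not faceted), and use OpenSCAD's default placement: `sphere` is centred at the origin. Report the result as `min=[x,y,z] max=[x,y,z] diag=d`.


A = translate([10.9, -6.8, -13.3]) sphere(r=9.8) → bbox [1.1,-16.6,-23.1] .. [20.7,3,-3.5]
B = sphere(r=5.2) → bbox [-5.2,-5.2,-5.2] .. [5.2,5.2,5.2]
lo = A.lo+B.lo = [1.1-5.2, -16.6-5.2, -23.1-5.2] = [-4.100,-21.800,-28.300]
hi = A.hi+B.hi = [20.7+5.2, 3+5.2, -3.5+5.2] = [25.900,8.200,1.700]
diag = √(30²+30²+30²) = √2700 = 51.962

min=[-4.100,-21.800,-28.300] max=[25.900,8.200,1.700] diag=51.962


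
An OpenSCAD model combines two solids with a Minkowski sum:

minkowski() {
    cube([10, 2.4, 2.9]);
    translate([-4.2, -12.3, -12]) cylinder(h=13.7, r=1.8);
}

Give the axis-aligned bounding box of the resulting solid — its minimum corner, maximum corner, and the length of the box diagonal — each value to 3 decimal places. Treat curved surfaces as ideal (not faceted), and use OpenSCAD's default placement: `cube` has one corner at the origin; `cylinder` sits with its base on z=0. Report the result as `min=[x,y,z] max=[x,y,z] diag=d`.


min=[-6.000,-14.100,-12.000] max=[7.600,-8.100,4.600] diag=22.283

A = translate([-4.2, -12.3, -12]) cylinder(h=13.7, r=1.8) → bbox [-6,-14.1,-12] .. [-2.4,-10.5,1.7]
B = cube([10, 2.4, 2.9]) → bbox [0,0,0] .. [10,2.4,2.9]
lo = A.lo+B.lo = [-6+0, -14.1+0, -12+0] = [-6.000,-14.100,-12.000]
hi = A.hi+B.hi = [-2.4+10, -10.5+2.4, 1.7+2.9] = [7.600,-8.100,4.600]
diag = √(13.6²+6²+16.6²) = √496.52 = 22.283


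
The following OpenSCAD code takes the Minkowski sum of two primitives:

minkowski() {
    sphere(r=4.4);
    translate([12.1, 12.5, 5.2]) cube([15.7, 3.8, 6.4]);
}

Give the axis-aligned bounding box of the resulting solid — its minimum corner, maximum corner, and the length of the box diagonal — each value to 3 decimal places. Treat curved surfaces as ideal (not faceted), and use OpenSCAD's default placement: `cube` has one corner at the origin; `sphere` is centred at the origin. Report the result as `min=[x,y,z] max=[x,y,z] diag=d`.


A = translate([12.1, 12.5, 5.2]) cube([15.7, 3.8, 6.4]) → bbox [12.1,12.5,5.2] .. [27.8,16.3,11.6]
B = sphere(r=4.4) → bbox [-4.4,-4.4,-4.4] .. [4.4,4.4,4.4]
lo = A.lo+B.lo = [12.1-4.4, 12.5-4.4, 5.2-4.4] = [7.700,8.100,0.800]
hi = A.hi+B.hi = [27.8+4.4, 16.3+4.4, 11.6+4.4] = [32.200,20.700,16.000]
diag = √(24.5²+12.6²+15.2²) = √990.05 = 31.465

min=[7.700,8.100,0.800] max=[32.200,20.700,16.000] diag=31.465


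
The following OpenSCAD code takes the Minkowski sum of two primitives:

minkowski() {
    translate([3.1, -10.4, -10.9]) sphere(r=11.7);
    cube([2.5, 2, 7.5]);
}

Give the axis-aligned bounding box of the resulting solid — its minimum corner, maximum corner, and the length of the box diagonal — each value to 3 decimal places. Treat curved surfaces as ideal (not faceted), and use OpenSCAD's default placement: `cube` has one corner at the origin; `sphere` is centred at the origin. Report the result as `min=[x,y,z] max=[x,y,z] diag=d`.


min=[-8.600,-22.100,-22.600] max=[17.300,3.300,8.300] diag=47.653

A = translate([3.1, -10.4, -10.9]) sphere(r=11.7) → bbox [-8.6,-22.1,-22.6] .. [14.8,1.3,0.8]
B = cube([2.5, 2, 7.5]) → bbox [0,0,0] .. [2.5,2,7.5]
lo = A.lo+B.lo = [-8.6+0, -22.1+0, -22.6+0] = [-8.600,-22.100,-22.600]
hi = A.hi+B.hi = [14.8+2.5, 1.3+2, 0.8+7.5] = [17.300,3.300,8.300]
diag = √(25.9²+25.4²+30.9²) = √2270.78 = 47.653


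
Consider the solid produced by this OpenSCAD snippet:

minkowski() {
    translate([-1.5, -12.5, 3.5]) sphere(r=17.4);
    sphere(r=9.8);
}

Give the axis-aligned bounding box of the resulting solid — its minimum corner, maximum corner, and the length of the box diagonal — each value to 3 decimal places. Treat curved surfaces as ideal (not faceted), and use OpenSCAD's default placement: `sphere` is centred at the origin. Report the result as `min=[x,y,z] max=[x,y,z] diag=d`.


min=[-28.700,-39.700,-23.700] max=[25.700,14.700,30.700] diag=94.224

A = translate([-1.5, -12.5, 3.5]) sphere(r=17.4) → bbox [-18.9,-29.9,-13.9] .. [15.9,4.9,20.9]
B = sphere(r=9.8) → bbox [-9.8,-9.8,-9.8] .. [9.8,9.8,9.8]
lo = A.lo+B.lo = [-18.9-9.8, -29.9-9.8, -13.9-9.8] = [-28.700,-39.700,-23.700]
hi = A.hi+B.hi = [15.9+9.8, 4.9+9.8, 20.9+9.8] = [25.700,14.700,30.700]
diag = √(54.4²+54.4²+54.4²) = √8878.08 = 94.224


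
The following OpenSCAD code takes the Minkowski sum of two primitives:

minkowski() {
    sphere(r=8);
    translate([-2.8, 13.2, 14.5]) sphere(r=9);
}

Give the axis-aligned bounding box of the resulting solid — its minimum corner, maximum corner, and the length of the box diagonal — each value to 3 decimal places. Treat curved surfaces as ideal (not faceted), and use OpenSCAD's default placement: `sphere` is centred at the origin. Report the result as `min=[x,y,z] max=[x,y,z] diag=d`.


A = translate([-2.8, 13.2, 14.5]) sphere(r=9) → bbox [-11.8,4.2,5.5] .. [6.2,22.2,23.5]
B = sphere(r=8) → bbox [-8,-8,-8] .. [8,8,8]
lo = A.lo+B.lo = [-11.8-8, 4.2-8, 5.5-8] = [-19.800,-3.800,-2.500]
hi = A.hi+B.hi = [6.2+8, 22.2+8, 23.5+8] = [14.200,30.200,31.500]
diag = √(34²+34²+34²) = √3468 = 58.890

min=[-19.800,-3.800,-2.500] max=[14.200,30.200,31.500] diag=58.890


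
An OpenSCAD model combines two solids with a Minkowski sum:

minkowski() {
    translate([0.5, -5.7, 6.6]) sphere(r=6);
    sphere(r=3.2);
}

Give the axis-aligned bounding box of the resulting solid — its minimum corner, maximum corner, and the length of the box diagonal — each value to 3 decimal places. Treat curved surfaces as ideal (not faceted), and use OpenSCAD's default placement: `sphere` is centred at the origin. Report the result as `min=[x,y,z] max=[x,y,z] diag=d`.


A = translate([0.5, -5.7, 6.6]) sphere(r=6) → bbox [-5.5,-11.7,0.6] .. [6.5,0.3,12.6]
B = sphere(r=3.2) → bbox [-3.2,-3.2,-3.2] .. [3.2,3.2,3.2]
lo = A.lo+B.lo = [-5.5-3.2, -11.7-3.2, 0.6-3.2] = [-8.700,-14.900,-2.600]
hi = A.hi+B.hi = [6.5+3.2, 0.3+3.2, 12.6+3.2] = [9.700,3.500,15.800]
diag = √(18.4²+18.4²+18.4²) = √1015.68 = 31.870

min=[-8.700,-14.900,-2.600] max=[9.700,3.500,15.800] diag=31.870


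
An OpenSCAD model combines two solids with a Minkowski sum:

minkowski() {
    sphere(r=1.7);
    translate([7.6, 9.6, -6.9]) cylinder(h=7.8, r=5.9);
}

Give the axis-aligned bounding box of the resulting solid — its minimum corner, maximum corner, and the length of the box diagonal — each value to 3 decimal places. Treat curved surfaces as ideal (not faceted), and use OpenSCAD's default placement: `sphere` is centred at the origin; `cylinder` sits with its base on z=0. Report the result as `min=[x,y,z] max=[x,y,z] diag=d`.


min=[0.000,2.000,-8.600] max=[15.200,17.200,2.600] diag=24.239

A = translate([7.6, 9.6, -6.9]) cylinder(h=7.8, r=5.9) → bbox [1.7,3.7,-6.9] .. [13.5,15.5,0.9]
B = sphere(r=1.7) → bbox [-1.7,-1.7,-1.7] .. [1.7,1.7,1.7]
lo = A.lo+B.lo = [1.7-1.7, 3.7-1.7, -6.9-1.7] = [0.000,2.000,-8.600]
hi = A.hi+B.hi = [13.5+1.7, 15.5+1.7, 0.9+1.7] = [15.200,17.200,2.600]
diag = √(15.2²+15.2²+11.2²) = √587.52 = 24.239


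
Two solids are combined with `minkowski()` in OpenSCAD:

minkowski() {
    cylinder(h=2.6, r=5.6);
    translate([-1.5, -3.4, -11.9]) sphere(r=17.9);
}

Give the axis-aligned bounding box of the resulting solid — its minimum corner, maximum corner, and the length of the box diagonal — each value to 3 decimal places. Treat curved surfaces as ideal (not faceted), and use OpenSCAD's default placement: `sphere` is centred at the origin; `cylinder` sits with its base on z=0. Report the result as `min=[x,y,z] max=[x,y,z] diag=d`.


min=[-25.000,-26.900,-29.800] max=[22.000,20.100,8.600] diag=76.763

A = translate([-1.5, -3.4, -11.9]) sphere(r=17.9) → bbox [-19.4,-21.3,-29.8] .. [16.4,14.5,6]
B = cylinder(h=2.6, r=5.6) → bbox [-5.6,-5.6,0] .. [5.6,5.6,2.6]
lo = A.lo+B.lo = [-19.4-5.6, -21.3-5.6, -29.8+0] = [-25.000,-26.900,-29.800]
hi = A.hi+B.hi = [16.4+5.6, 14.5+5.6, 6+2.6] = [22.000,20.100,8.600]
diag = √(47²+47²+38.4²) = √5892.56 = 76.763


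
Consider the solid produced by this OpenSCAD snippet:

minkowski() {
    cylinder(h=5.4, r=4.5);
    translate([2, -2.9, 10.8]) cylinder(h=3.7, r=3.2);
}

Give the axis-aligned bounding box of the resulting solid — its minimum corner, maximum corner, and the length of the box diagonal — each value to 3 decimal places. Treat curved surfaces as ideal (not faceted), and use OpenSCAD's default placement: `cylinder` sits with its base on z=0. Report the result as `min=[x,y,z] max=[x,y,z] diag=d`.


A = translate([2, -2.9, 10.8]) cylinder(h=3.7, r=3.2) → bbox [-1.2,-6.1,10.8] .. [5.2,0.3,14.5]
B = cylinder(h=5.4, r=4.5) → bbox [-4.5,-4.5,0] .. [4.5,4.5,5.4]
lo = A.lo+B.lo = [-1.2-4.5, -6.1-4.5, 10.8+0] = [-5.700,-10.600,10.800]
hi = A.hi+B.hi = [5.2+4.5, 0.3+4.5, 14.5+5.4] = [9.700,4.800,19.900]
diag = √(15.4²+15.4²+9.1²) = √557.13 = 23.604

min=[-5.700,-10.600,10.800] max=[9.700,4.800,19.900] diag=23.604


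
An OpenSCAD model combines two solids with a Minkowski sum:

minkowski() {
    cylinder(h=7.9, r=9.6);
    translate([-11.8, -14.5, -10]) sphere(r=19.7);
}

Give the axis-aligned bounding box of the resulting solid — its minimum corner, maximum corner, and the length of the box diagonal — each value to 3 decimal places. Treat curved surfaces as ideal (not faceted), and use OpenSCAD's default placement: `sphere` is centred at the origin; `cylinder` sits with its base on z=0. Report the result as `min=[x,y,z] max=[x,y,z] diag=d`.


A = translate([-11.8, -14.5, -10]) sphere(r=19.7) → bbox [-31.5,-34.2,-29.7] .. [7.9,5.2,9.7]
B = cylinder(h=7.9, r=9.6) → bbox [-9.6,-9.6,0] .. [9.6,9.6,7.9]
lo = A.lo+B.lo = [-31.5-9.6, -34.2-9.6, -29.7+0] = [-41.100,-43.800,-29.700]
hi = A.hi+B.hi = [7.9+9.6, 5.2+9.6, 9.7+7.9] = [17.500,14.800,17.600]
diag = √(58.6²+58.6²+47.3²) = √9105.21 = 95.421

min=[-41.100,-43.800,-29.700] max=[17.500,14.800,17.600] diag=95.421


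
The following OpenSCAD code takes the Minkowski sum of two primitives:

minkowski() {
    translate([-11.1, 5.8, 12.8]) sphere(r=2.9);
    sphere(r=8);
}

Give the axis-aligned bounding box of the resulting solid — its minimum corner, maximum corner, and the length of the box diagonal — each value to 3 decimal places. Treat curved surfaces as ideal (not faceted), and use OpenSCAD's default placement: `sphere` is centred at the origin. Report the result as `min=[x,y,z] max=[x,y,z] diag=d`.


A = translate([-11.1, 5.8, 12.8]) sphere(r=2.9) → bbox [-14,2.9,9.9] .. [-8.2,8.7,15.7]
B = sphere(r=8) → bbox [-8,-8,-8] .. [8,8,8]
lo = A.lo+B.lo = [-14-8, 2.9-8, 9.9-8] = [-22.000,-5.100,1.900]
hi = A.hi+B.hi = [-8.2+8, 8.7+8, 15.7+8] = [-0.200,16.700,23.700]
diag = √(21.8²+21.8²+21.8²) = √1425.72 = 37.759

min=[-22.000,-5.100,1.900] max=[-0.200,16.700,23.700] diag=37.759


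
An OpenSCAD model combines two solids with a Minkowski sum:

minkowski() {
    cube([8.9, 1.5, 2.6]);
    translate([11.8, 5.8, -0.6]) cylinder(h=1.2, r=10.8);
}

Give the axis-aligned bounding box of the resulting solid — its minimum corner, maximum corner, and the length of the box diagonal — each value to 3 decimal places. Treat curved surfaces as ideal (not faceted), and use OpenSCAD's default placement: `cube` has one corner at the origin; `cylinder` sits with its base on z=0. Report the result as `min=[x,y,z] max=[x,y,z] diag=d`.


A = translate([11.8, 5.8, -0.6]) cylinder(h=1.2, r=10.8) → bbox [1,-5,-0.6] .. [22.6,16.6,0.6]
B = cube([8.9, 1.5, 2.6]) → bbox [0,0,0] .. [8.9,1.5,2.6]
lo = A.lo+B.lo = [1+0, -5+0, -0.6+0] = [1.000,-5.000,-0.600]
hi = A.hi+B.hi = [22.6+8.9, 16.6+1.5, 0.6+2.6] = [31.500,18.100,3.200]
diag = √(30.5²+23.1²+3.8²) = √1478.3 = 38.449

min=[1.000,-5.000,-0.600] max=[31.500,18.100,3.200] diag=38.449


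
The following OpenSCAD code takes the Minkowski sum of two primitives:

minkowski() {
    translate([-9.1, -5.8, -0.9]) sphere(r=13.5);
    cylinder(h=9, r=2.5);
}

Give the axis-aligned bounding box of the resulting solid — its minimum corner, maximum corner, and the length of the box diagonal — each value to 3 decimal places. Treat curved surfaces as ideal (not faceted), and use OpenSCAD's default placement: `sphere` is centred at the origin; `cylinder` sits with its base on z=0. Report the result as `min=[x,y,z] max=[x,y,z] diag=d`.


A = translate([-9.1, -5.8, -0.9]) sphere(r=13.5) → bbox [-22.6,-19.3,-14.4] .. [4.4,7.7,12.6]
B = cylinder(h=9, r=2.5) → bbox [-2.5,-2.5,0] .. [2.5,2.5,9]
lo = A.lo+B.lo = [-22.6-2.5, -19.3-2.5, -14.4+0] = [-25.100,-21.800,-14.400]
hi = A.hi+B.hi = [4.4+2.5, 7.7+2.5, 12.6+9] = [6.900,10.200,21.600]
diag = √(32²+32²+36²) = √3344 = 57.827

min=[-25.100,-21.800,-14.400] max=[6.900,10.200,21.600] diag=57.827


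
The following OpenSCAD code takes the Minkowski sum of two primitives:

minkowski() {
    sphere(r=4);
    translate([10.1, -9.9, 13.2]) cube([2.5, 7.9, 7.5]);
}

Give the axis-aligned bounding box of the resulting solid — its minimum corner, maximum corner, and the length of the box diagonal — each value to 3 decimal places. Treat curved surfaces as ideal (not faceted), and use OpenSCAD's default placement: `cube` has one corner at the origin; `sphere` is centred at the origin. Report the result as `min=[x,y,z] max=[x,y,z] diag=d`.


A = translate([10.1, -9.9, 13.2]) cube([2.5, 7.9, 7.5]) → bbox [10.1,-9.9,13.2] .. [12.6,-2,20.7]
B = sphere(r=4) → bbox [-4,-4,-4] .. [4,4,4]
lo = A.lo+B.lo = [10.1-4, -9.9-4, 13.2-4] = [6.100,-13.900,9.200]
hi = A.hi+B.hi = [12.6+4, -2+4, 20.7+4] = [16.600,2.000,24.700]
diag = √(10.5²+15.9²+15.5²) = √603.31 = 24.562

min=[6.100,-13.900,9.200] max=[16.600,2.000,24.700] diag=24.562
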